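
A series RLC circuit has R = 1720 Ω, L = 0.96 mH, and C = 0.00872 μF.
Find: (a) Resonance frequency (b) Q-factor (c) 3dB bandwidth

Step 1 — Resonance: ω₀ = 1/√(LC) = 1/√(0.00096·8.72e-09) = 3.456e+05 rad/s.
Step 2 — f₀ = ω₀/(2π) = 5.501e+04 Hz.
Step 3 — Series Q: Q = ω₀L/R = 3.456e+05·0.00096/1720 = 0.1929.
Step 4 — Bandwidth: Δω = ω₀/Q = 1.792e+06 rad/s; BW = Δω/(2π) = 2.852e+05 Hz.

(a) f₀ = 5.501e+04 Hz  (b) Q = 0.1929  (c) BW = 2.852e+05 Hz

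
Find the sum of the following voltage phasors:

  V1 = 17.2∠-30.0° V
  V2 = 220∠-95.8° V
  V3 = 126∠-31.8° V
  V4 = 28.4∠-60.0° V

Step 1 — Convert each phasor to rectangular form:
  V1 = 17.2·(cos(-30.0°) + j·sin(-30.0°)) = 14.9 - j8.6 V
  V2 = 220·(cos(-95.8°) + j·sin(-95.8°)) = -22.23 - j218.9 V
  V3 = 126·(cos(-31.8°) + j·sin(-31.8°)) = 107.1 - j66.4 V
  V4 = 28.4·(cos(-60.0°) + j·sin(-60.0°)) = 14.2 - j24.6 V
Step 2 — Sum components: V_total = 113.9 - j318.5 V.
Step 3 — Convert to polar: |V_total| = 338.2 V, ∠V_total = -70.3°.

V_total = 338.2∠-70.3° V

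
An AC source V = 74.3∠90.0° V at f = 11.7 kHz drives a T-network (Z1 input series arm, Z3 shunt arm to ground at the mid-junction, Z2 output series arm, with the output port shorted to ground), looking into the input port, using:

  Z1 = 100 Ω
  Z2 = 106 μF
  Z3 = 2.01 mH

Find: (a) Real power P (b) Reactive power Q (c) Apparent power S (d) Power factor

Step 1 — Angular frequency: ω = 2π·f = 2π·1.17e+04 = 7.351e+04 rad/s.
Step 2 — Component impedances:
  Z1: Z = R = 100 Ω
  Z2: Z = 1/(jωC) = -j/(ω·C) = 0 - j0.1283 Ω
  Z3: Z = jωL = j·7.351e+04·0.00201 = 0 + j147.8 Ω
Step 3 — With the output port shorted to ground, the output series arm Z2 runs from the junction to ground; the shunt arm Z3 also runs from the junction to ground. They appear in parallel: Z3 || Z2 = 0 - j0.1284 Ω.
Step 4 — Series with input arm Z1: Z_in = Z1 + (Z3 || Z2) = 100 - j0.1284 Ω = 100∠-0.1° Ω.
Step 5 — Source phasor: V = 74.3∠90.0° V = 0 + j74.3 V.
Step 6 — Current: I = V / Z = -0.0009543 + j0.743 A = 0.743∠90.1° A.
Step 7 — Complex power: S = V·I* = 55.2 - j0.07091 VA.
Step 8 — Real power: P = Re(S) = 55.2 W.
Step 9 — Reactive power: Q = Im(S) = -0.07091 VAR.
Step 10 — Apparent power: |S| = 55.2 VA.
Step 11 — Power factor: PF = P/|S| = 1 (leading).

(a) P = 55.2 W  (b) Q = -0.07091 VAR  (c) S = 55.2 VA  (d) PF = 1 (leading)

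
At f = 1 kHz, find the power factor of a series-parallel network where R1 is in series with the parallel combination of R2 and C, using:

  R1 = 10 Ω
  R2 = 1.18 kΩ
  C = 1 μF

Step 1 — Angular frequency: ω = 2π·f = 2π·1000 = 6283 rad/s.
Step 2 — Component impedances:
  R1: Z = R = 10 Ω
  R2: Z = R = 1180 Ω
  C: Z = 1/(jωC) = -j/(ω·C) = 0 - j159.2 Ω
Step 3 — Parallel branch: R2 || C = 1/(1/R2 + 1/C) = 21.08 - j156.3 Ω.
Step 4 — Series with R1: Z_total = R1 + (R2 || C) = 31.08 - j156.3 Ω = 159.4∠-78.8° Ω.
Step 5 — Power factor: PF = cos(φ) = Re(Z)/|Z| = 31.08/159.4 = 0.195.
Step 6 — Type: Im(Z) = -156.3 ⇒ leading (phase φ = -78.8°).

PF = 0.195 (leading, φ = -78.8°)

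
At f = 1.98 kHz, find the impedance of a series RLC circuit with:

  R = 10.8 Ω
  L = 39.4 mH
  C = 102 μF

Step 1 — Angular frequency: ω = 2π·f = 2π·1980 = 1.244e+04 rad/s.
Step 2 — Component impedances:
  R: Z = R = 10.8 Ω
  L: Z = jωL = j·1.244e+04·0.0394 = 0 + j490.2 Ω
  C: Z = 1/(jωC) = -j/(ω·C) = 0 - j0.7881 Ω
Step 3 — Series combination: Z_total = R + L + C = 10.8 + j489.4 Ω = 489.5∠88.7° Ω.

Z = 10.8 + j489.4 Ω = 489.5∠88.7° Ω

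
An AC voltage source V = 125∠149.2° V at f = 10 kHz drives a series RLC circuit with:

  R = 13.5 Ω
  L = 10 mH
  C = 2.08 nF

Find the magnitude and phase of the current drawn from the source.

Step 1 — Angular frequency: ω = 2π·f = 2π·1e+04 = 6.283e+04 rad/s.
Step 2 — Component impedances:
  R: Z = R = 13.5 Ω
  L: Z = jωL = j·6.283e+04·0.01 = 0 + j628.3 Ω
  C: Z = 1/(jωC) = -j/(ω·C) = 0 - j7652 Ω
Step 3 — Series combination: Z_total = R + L + C = 13.5 - j7023 Ω = 7023∠-89.9° Ω.
Step 4 — Source phasor: V = 125∠149.2° V = -107.4 + j64.01 V.
Step 5 — Ohm's law: I = V / Z_total = (-107.4 + j64.01) / (13.5 - j7023) = -0.009143 - j0.01527 A.
Step 6 — Convert to polar: |I| = 0.0178 A, ∠I = -120.9°.

I = 0.0178∠-120.9° A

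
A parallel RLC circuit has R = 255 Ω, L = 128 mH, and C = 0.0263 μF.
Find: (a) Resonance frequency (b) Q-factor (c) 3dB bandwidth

Step 1 — Resonance: ω₀ = 1/√(LC) = 1/√(0.128·2.63e-08) = 1.724e+04 rad/s.
Step 2 — f₀ = ω₀/(2π) = 2743 Hz.
Step 3 — Parallel Q: Q = R/(ω₀L) = 255/(1.724e+04·0.128) = 0.1156.
Step 4 — Bandwidth: Δω = ω₀/Q = 1.491e+05 rad/s; BW = Δω/(2π) = 2.373e+04 Hz.

(a) f₀ = 2743 Hz  (b) Q = 0.1156  (c) BW = 2.373e+04 Hz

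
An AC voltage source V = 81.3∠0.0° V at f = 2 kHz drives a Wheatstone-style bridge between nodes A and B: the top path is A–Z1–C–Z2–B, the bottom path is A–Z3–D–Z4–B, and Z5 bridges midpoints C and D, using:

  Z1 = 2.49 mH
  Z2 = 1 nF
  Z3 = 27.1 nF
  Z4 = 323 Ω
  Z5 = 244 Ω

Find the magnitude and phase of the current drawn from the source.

Step 1 — Angular frequency: ω = 2π·f = 2π·2000 = 1.257e+04 rad/s.
Step 2 — Component impedances:
  Z1: Z = jωL = j·1.257e+04·0.00249 = 0 + j31.29 Ω
  Z2: Z = 1/(jωC) = -j/(ω·C) = 0 - j7.958e+04 Ω
  Z3: Z = 1/(jωC) = -j/(ω·C) = 0 - j2936 Ω
  Z4: Z = R = 323 Ω
  Z5: Z = R = 244 Ω
Step 3 — Bridge requires nodal analysis (the Z5 bridge couples midpoints C and D, so the two paths cannot be reduced to a simple series/parallel combination). Setting node B to ground and injecting 1 A at node A, the 3-node admittance system at A, C, D solves to V_A = Z_AB = 570.2 + j6.793 Ω = 570.3∠0.7° Ω.
Step 4 — Source phasor: V = 81.3∠0.0° V = 81.3 V.
Step 5 — Ohm's law: I = V / Z_total = (81.3) / (570.2 + j6.793) = 0.1426 - j0.001698 A.
Step 6 — Convert to polar: |I| = 0.1426 A, ∠I = -0.7°.

I = 0.1426∠-0.7° A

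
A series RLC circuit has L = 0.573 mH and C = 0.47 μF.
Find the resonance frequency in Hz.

Step 1 — Resonance condition Im(Z)=0 gives ω₀ = 1/√(LC).
Step 2 — ω₀ = 1/√(0.000573·4.7e-07) = 6.094e+04 rad/s.
Step 3 — f₀ = ω₀/(2π) = 9698 Hz.

f₀ = 9698 Hz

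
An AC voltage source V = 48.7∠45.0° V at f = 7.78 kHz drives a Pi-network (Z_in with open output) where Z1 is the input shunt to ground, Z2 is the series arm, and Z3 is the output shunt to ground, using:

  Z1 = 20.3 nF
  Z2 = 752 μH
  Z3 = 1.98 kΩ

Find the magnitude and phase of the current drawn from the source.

Step 1 — Angular frequency: ω = 2π·f = 2π·7780 = 4.888e+04 rad/s.
Step 2 — Component impedances:
  Z1: Z = 1/(jωC) = -j/(ω·C) = 0 - j1008 Ω
  Z2: Z = jωL = j·4.888e+04·0.000752 = 0 + j36.76 Ω
  Z3: Z = R = 1980 Ω
Step 3 — With open output, the series arm Z2 and the output shunt Z3 appear in series to ground: Z2 + Z3 = 1980 + j36.76 Ω.
Step 4 — Parallel with input shunt Z1: Z_in = Z1 || (Z2 + Z3) = 413.5 - j805 Ω = 904.9∠-62.8° Ω.
Step 5 — Source phasor: V = 48.7∠45.0° V = 34.44 + j34.44 V.
Step 6 — Ohm's law: I = V / Z_total = (34.44 + j34.44) / (413.5 - j805) = -0.01646 + j0.05124 A.
Step 7 — Convert to polar: |I| = 0.05382 A, ∠I = 107.8°.

I = 0.05382∠107.8° A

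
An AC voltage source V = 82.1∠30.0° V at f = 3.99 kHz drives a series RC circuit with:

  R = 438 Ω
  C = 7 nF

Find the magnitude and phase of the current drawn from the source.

Step 1 — Angular frequency: ω = 2π·f = 2π·3990 = 2.507e+04 rad/s.
Step 2 — Component impedances:
  R: Z = R = 438 Ω
  C: Z = 1/(jωC) = -j/(ω·C) = 0 - j5698 Ω
Step 3 — Series combination: Z_total = R + C = 438 - j5698 Ω = 5715∠-85.6° Ω.
Step 4 — Source phasor: V = 82.1∠30.0° V = 71.1 + j41.05 V.
Step 5 — Ohm's law: I = V / Z_total = (71.1 + j41.05) / (438 - j5698) = -0.006208 + j0.01295 A.
Step 6 — Convert to polar: |I| = 0.01437 A, ∠I = 115.6°.

I = 0.01437∠115.6° A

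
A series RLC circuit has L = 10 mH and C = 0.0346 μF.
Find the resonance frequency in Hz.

Step 1 — Resonance condition Im(Z)=0 gives ω₀ = 1/√(LC).
Step 2 — ω₀ = 1/√(0.01·3.46e-08) = 5.376e+04 rad/s.
Step 3 — f₀ = ω₀/(2π) = 8556 Hz.

f₀ = 8556 Hz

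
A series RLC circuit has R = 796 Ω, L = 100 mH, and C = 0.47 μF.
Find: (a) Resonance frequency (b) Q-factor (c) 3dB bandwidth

Step 1 — Resonance condition Im(Z)=0 gives ω₀ = 1/√(LC).
Step 2 — ω₀ = 1/√(0.1·4.7e-07) = 4613 rad/s.
Step 3 — f₀ = ω₀/(2π) = 734.1 Hz.
Step 4 — Series Q: Q = ω₀L/R = 4613·0.1/796 = 0.5795.
Step 5 — 3dB bandwidth: Δω = ω₀/Q = 7960 rad/s; BW = Δω/(2π) = 1267 Hz.

(a) f₀ = 734.1 Hz  (b) Q = 0.5795  (c) BW = 1267 Hz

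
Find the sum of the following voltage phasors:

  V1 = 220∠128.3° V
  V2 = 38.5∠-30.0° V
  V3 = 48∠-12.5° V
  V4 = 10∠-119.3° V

Step 1 — Convert each phasor to rectangular form:
  V1 = 220·(cos(128.3°) + j·sin(128.3°)) = -136.4 + j172.7 V
  V2 = 38.5·(cos(-30.0°) + j·sin(-30.0°)) = 33.34 - j19.25 V
  V3 = 48·(cos(-12.5°) + j·sin(-12.5°)) = 46.86 - j10.39 V
  V4 = 10·(cos(-119.3°) + j·sin(-119.3°)) = -4.894 - j8.721 V
Step 2 — Sum components: V_total = -61.04 + j134.3 V.
Step 3 — Convert to polar: |V_total| = 147.5 V, ∠V_total = 114.4°.

V_total = 147.5∠114.4° V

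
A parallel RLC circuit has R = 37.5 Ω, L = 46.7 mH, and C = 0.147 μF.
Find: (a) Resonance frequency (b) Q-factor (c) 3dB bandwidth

Step 1 — Resonance: ω₀ = 1/√(LC) = 1/√(0.0467·1.47e-07) = 1.207e+04 rad/s.
Step 2 — f₀ = ω₀/(2π) = 1921 Hz.
Step 3 — Parallel Q: Q = R/(ω₀L) = 37.5/(1.207e+04·0.0467) = 0.06653.
Step 4 — Bandwidth: Δω = ω₀/Q = 1.814e+05 rad/s; BW = Δω/(2π) = 2.887e+04 Hz.

(a) f₀ = 1921 Hz  (b) Q = 0.06653  (c) BW = 2.887e+04 Hz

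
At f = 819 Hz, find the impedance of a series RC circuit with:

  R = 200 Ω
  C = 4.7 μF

Step 1 — Angular frequency: ω = 2π·f = 2π·819 = 5146 rad/s.
Step 2 — Component impedances:
  R: Z = R = 200 Ω
  C: Z = 1/(jωC) = -j/(ω·C) = 0 - j41.35 Ω
Step 3 — Series combination: Z_total = R + C = 200 - j41.35 Ω = 204.2∠-11.7° Ω.

Z = 200 - j41.35 Ω = 204.2∠-11.7° Ω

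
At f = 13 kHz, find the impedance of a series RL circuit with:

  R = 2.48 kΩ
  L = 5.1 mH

Step 1 — Angular frequency: ω = 2π·f = 2π·1.3e+04 = 8.168e+04 rad/s.
Step 2 — Component impedances:
  R: Z = R = 2480 Ω
  L: Z = jωL = j·8.168e+04·0.0051 = 0 + j416.6 Ω
Step 3 — Series combination: Z_total = R + L = 2480 + j416.6 Ω = 2515∠9.5° Ω.

Z = 2480 + j416.6 Ω = 2515∠9.5° Ω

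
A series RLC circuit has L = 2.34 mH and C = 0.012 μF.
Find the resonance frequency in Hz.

Step 1 — Resonance condition Im(Z)=0 gives ω₀ = 1/√(LC).
Step 2 — ω₀ = 1/√(0.00234·1.2e-08) = 1.887e+05 rad/s.
Step 3 — f₀ = ω₀/(2π) = 3.003e+04 Hz.

f₀ = 3.003e+04 Hz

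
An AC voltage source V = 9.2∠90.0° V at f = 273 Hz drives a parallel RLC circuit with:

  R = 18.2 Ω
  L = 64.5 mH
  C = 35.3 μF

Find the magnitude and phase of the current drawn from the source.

Step 1 — Angular frequency: ω = 2π·f = 2π·273 = 1715 rad/s.
Step 2 — Component impedances:
  R: Z = R = 18.2 Ω
  L: Z = jωL = j·1715·0.0645 = 0 + j110.6 Ω
  C: Z = 1/(jωC) = -j/(ω·C) = 0 - j16.52 Ω
Step 3 — Parallel combination: 1/Z_total = 1/R + 1/L + 1/C; Z_total = 9.686 - j9.081 Ω = 13.28∠-43.2° Ω.
Step 4 — Source phasor: V = 9.2∠90.0° V = 0 + j9.2 V.
Step 5 — Ohm's law: I = V / Z_total = (0 + j9.2) / (9.686 - j9.081) = -0.4739 + j0.5055 A.
Step 6 — Convert to polar: |I| = 0.6929 A, ∠I = 133.2°.

I = 0.6929∠133.2° A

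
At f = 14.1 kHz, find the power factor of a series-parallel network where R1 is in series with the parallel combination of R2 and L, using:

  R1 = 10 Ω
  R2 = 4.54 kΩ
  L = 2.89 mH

Step 1 — Angular frequency: ω = 2π·f = 2π·1.41e+04 = 8.859e+04 rad/s.
Step 2 — Component impedances:
  R1: Z = R = 10 Ω
  R2: Z = R = 4540 Ω
  L: Z = jωL = j·8.859e+04·0.00289 = 0 + j256 Ω
Step 3 — Parallel branch: R2 || L = 1/(1/R2 + 1/L) = 14.39 + j255.2 Ω.
Step 4 — Series with R1: Z_total = R1 + (R2 || L) = 24.39 + j255.2 Ω = 256.4∠84.5° Ω.
Step 5 — Power factor: PF = cos(φ) = Re(Z)/|Z| = 24.393/256.38 = 0.09514.
Step 6 — Type: Im(Z) = 255.2 ⇒ lagging (phase φ = 84.5°).

PF = 0.09514 (lagging, φ = 84.5°)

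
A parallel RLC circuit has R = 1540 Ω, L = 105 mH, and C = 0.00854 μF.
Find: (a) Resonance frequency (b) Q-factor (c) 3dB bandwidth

Step 1 — Resonance: ω₀ = 1/√(LC) = 1/√(0.105·8.54e-09) = 3.339e+04 rad/s.
Step 2 — f₀ = ω₀/(2π) = 5315 Hz.
Step 3 — Parallel Q: Q = R/(ω₀L) = 1540/(3.339e+04·0.105) = 0.4392.
Step 4 — Bandwidth: Δω = ω₀/Q = 7.604e+04 rad/s; BW = Δω/(2π) = 1.21e+04 Hz.

(a) f₀ = 5315 Hz  (b) Q = 0.4392  (c) BW = 1.21e+04 Hz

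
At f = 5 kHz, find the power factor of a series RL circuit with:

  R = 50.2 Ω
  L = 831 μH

Step 1 — Angular frequency: ω = 2π·f = 2π·5000 = 3.142e+04 rad/s.
Step 2 — Component impedances:
  R: Z = R = 50.2 Ω
  L: Z = jωL = j·3.142e+04·0.000831 = 0 + j26.11 Ω
Step 3 — Series combination: Z_total = R + L = 50.2 + j26.11 Ω = 56.58∠27.5° Ω.
Step 4 — Power factor: PF = cos(φ) = Re(Z)/|Z| = 50.2/56.58 = 0.8872.
Step 5 — Type: Im(Z) = 26.11 ⇒ lagging (phase φ = 27.5°).

PF = 0.8872 (lagging, φ = 27.5°)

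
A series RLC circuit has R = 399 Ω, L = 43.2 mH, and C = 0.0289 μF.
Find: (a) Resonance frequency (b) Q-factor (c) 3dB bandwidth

Step 1 — Resonance: ω₀ = 1/√(LC) = 1/√(0.0432·2.89e-08) = 2.83e+04 rad/s.
Step 2 — f₀ = ω₀/(2π) = 4504 Hz.
Step 3 — Series Q: Q = ω₀L/R = 2.83e+04·0.0432/399 = 3.064.
Step 4 — Bandwidth: Δω = ω₀/Q = 9236 rad/s; BW = Δω/(2π) = 1470 Hz.

(a) f₀ = 4504 Hz  (b) Q = 3.064  (c) BW = 1470 Hz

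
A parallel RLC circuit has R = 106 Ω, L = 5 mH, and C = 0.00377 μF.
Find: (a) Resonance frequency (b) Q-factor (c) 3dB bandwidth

Step 1 — Resonance: ω₀ = 1/√(LC) = 1/√(0.005·3.77e-09) = 2.303e+05 rad/s.
Step 2 — f₀ = ω₀/(2π) = 3.666e+04 Hz.
Step 3 — Parallel Q: Q = R/(ω₀L) = 106/(2.303e+05·0.005) = 0.09204.
Step 4 — Bandwidth: Δω = ω₀/Q = 2.502e+06 rad/s; BW = Δω/(2π) = 3.983e+05 Hz.

(a) f₀ = 3.666e+04 Hz  (b) Q = 0.09204  (c) BW = 3.983e+05 Hz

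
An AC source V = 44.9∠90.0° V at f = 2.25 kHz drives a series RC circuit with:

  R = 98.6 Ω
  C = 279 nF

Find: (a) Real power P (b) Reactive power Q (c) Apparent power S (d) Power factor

Step 1 — Angular frequency: ω = 2π·f = 2π·2250 = 1.414e+04 rad/s.
Step 2 — Component impedances:
  R: Z = R = 98.6 Ω
  C: Z = 1/(jωC) = -j/(ω·C) = 0 - j253.5 Ω
Step 3 — Series combination: Z_total = R + C = 98.6 - j253.5 Ω = 272∠-68.7° Ω.
Step 4 — Source phasor: V = 44.9∠90.0° V = 0 + j44.9 V.
Step 5 — Current: I = V / Z = -0.1538 + j0.05983 A = 0.1651∠158.7° A.
Step 6 — Complex power: S = V·I* = 2.686 - j6.907 VA.
Step 7 — Real power: P = Re(S) = 2.686 W.
Step 8 — Reactive power: Q = Im(S) = -6.907 VAR.
Step 9 — Apparent power: |S| = 7.411 VA.
Step 10 — Power factor: PF = P/|S| = 0.3625 (leading).

(a) P = 2.686 W  (b) Q = -6.907 VAR  (c) S = 7.411 VA  (d) PF = 0.3625 (leading)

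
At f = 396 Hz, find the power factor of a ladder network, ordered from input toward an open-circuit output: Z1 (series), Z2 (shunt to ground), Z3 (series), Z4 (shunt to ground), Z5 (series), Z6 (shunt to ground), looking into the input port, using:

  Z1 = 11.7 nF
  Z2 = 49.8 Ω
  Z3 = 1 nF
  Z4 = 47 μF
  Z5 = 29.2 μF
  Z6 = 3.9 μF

Step 1 — Angular frequency: ω = 2π·f = 2π·396 = 2488 rad/s.
Step 2 — Component impedances:
  Z1: Z = 1/(jωC) = -j/(ω·C) = 0 - j3.435e+04 Ω
  Z2: Z = R = 49.8 Ω
  Z3: Z = 1/(jωC) = -j/(ω·C) = 0 - j4.019e+05 Ω
  Z4: Z = 1/(jωC) = -j/(ω·C) = 0 - j8.551 Ω
  Z5: Z = 1/(jωC) = -j/(ω·C) = 0 - j13.76 Ω
  Z6: Z = 1/(jωC) = -j/(ω·C) = 0 - j103.1 Ω
Step 3 — Ladder network (open output): work backward from the far end, alternating series and parallel combinations. Z_in = 49.8 - j3.435e+04 Ω = 3.435e+04∠-89.9° Ω.
Step 4 — Power factor: PF = cos(φ) = Re(Z)/|Z| = 49.8/3.435e+04 = 0.00145.
Step 5 — Type: Im(Z) = -3.435e+04 ⇒ leading (phase φ = -89.9°).

PF = 0.00145 (leading, φ = -89.9°)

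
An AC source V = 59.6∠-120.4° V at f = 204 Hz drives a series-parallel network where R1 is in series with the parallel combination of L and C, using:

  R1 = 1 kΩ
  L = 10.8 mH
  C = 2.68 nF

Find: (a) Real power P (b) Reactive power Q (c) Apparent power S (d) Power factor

Step 1 — Angular frequency: ω = 2π·f = 2π·204 = 1282 rad/s.
Step 2 — Component impedances:
  R1: Z = R = 1000 Ω
  L: Z = jωL = j·1282·0.0108 = 0 + j13.84 Ω
  C: Z = 1/(jωC) = -j/(ω·C) = 0 - j2.911e+05 Ω
Step 3 — Parallel branch: L || C = 1/(1/L + 1/C) = 0 + j13.84 Ω.
Step 4 — Series with R1: Z_total = R1 + (L || C) = 1000 + j13.84 Ω = 1000∠0.8° Ω.
Step 5 — Source phasor: V = 59.6∠-120.4° V = -30.16 - j51.41 V.
Step 6 — Current: I = V / Z = -0.03087 - j0.05098 A = 0.05959∠-121.2° A.
Step 7 — Complex power: S = V·I* = 3.551 + j0.04917 VA.
Step 8 — Real power: P = Re(S) = 3.551 W.
Step 9 — Reactive power: Q = Im(S) = 0.04917 VAR.
Step 10 — Apparent power: |S| = 3.552 VA.
Step 11 — Power factor: PF = P/|S| = 0.9999 (lagging).

(a) P = 3.551 W  (b) Q = 0.04917 VAR  (c) S = 3.552 VA  (d) PF = 0.9999 (lagging)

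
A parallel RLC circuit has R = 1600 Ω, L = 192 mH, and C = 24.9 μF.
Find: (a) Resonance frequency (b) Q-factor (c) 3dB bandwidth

Step 1 — Resonance: ω₀ = 1/√(LC) = 1/√(0.192·2.49e-05) = 457.4 rad/s.
Step 2 — f₀ = ω₀/(2π) = 72.79 Hz.
Step 3 — Parallel Q: Q = R/(ω₀L) = 1600/(457.4·0.192) = 18.22.
Step 4 — Bandwidth: Δω = ω₀/Q = 25.1 rad/s; BW = Δω/(2π) = 3.995 Hz.

(a) f₀ = 72.79 Hz  (b) Q = 18.22  (c) BW = 3.995 Hz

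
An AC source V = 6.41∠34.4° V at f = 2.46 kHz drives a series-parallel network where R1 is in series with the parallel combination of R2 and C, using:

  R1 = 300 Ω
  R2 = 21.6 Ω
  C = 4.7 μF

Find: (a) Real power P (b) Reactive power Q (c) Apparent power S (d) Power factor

Step 1 — Angular frequency: ω = 2π·f = 2π·2460 = 1.546e+04 rad/s.
Step 2 — Component impedances:
  R1: Z = R = 300 Ω
  R2: Z = R = 21.6 Ω
  C: Z = 1/(jωC) = -j/(ω·C) = 0 - j13.77 Ω
Step 3 — Parallel branch: R2 || C = 1/(1/R2 + 1/C) = 6.239 - j9.79 Ω.
Step 4 — Series with R1: Z_total = R1 + (R2 || C) = 306.2 - j9.79 Ω = 306.4∠-1.8° Ω.
Step 5 — Source phasor: V = 6.41∠34.4° V = 5.289 + j3.621 V.
Step 6 — Current: I = V / Z = 0.01688 + j0.01236 A = 0.02092∠36.2° A.
Step 7 — Complex power: S = V·I* = 0.134 - j0.004285 VA.
Step 8 — Real power: P = Re(S) = 0.134 W.
Step 9 — Reactive power: Q = Im(S) = -0.004285 VAR.
Step 10 — Apparent power: |S| = 0.1341 VA.
Step 11 — Power factor: PF = P/|S| = 0.9995 (leading).

(a) P = 0.134 W  (b) Q = -0.004285 VAR  (c) S = 0.1341 VA  (d) PF = 0.9995 (leading)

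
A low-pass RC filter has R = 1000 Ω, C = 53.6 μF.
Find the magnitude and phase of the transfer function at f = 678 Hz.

Step 1 — Angular frequency: ω = 2π·678 = 4260 rad/s.
Step 2 — Transfer function: H(jω) = 1/(1 + jωRC).
Step 3 — Denominator: 1 + jωRC = 1 + j·4260·1000·5.36e-05 = 1 + j228.3.
Step 4 — H = 1.918e-05 - j0.004379.
Step 5 — Magnitude: |H| = 0.004379 (-47.2 dB); phase: φ = -89.7°.

|H| = 0.004379 (-47.2 dB), φ = -89.7°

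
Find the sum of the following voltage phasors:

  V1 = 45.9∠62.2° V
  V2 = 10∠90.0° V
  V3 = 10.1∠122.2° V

Step 1 — Convert each phasor to rectangular form:
  V1 = 45.9·(cos(62.2°) + j·sin(62.2°)) = 21.41 + j40.6 V
  V2 = 10·(cos(90.0°) + j·sin(90.0°)) = 0 + j10 V
  V3 = 10.1·(cos(122.2°) + j·sin(122.2°)) = -5.382 + j8.547 V
Step 2 — Sum components: V_total = 16.03 + j59.15 V.
Step 3 — Convert to polar: |V_total| = 61.28 V, ∠V_total = 74.8°.

V_total = 61.28∠74.8° V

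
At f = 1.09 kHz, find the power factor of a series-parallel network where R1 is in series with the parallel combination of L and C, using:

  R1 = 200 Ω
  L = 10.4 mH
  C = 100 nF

Step 1 — Angular frequency: ω = 2π·f = 2π·1090 = 6849 rad/s.
Step 2 — Component impedances:
  R1: Z = R = 200 Ω
  L: Z = jωL = j·6849·0.0104 = 0 + j71.23 Ω
  C: Z = 1/(jωC) = -j/(ω·C) = 0 - j1460 Ω
Step 3 — Parallel branch: L || C = 1/(1/L + 1/C) = 0 + j74.88 Ω.
Step 4 — Series with R1: Z_total = R1 + (L || C) = 200 + j74.88 Ω = 213.6∠20.5° Ω.
Step 5 — Power factor: PF = cos(φ) = Re(Z)/|Z| = 200/213.56 = 0.9365.
Step 6 — Type: Im(Z) = 74.88 ⇒ lagging (phase φ = 20.5°).

PF = 0.9365 (lagging, φ = 20.5°)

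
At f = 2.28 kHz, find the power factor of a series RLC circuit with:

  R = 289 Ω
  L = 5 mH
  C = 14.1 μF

Step 1 — Angular frequency: ω = 2π·f = 2π·2280 = 1.433e+04 rad/s.
Step 2 — Component impedances:
  R: Z = R = 289 Ω
  L: Z = jωL = j·1.433e+04·0.005 = 0 + j71.63 Ω
  C: Z = 1/(jωC) = -j/(ω·C) = 0 - j4.951 Ω
Step 3 — Series combination: Z_total = R + L + C = 289 + j66.68 Ω = 296.6∠13.0° Ω.
Step 4 — Power factor: PF = cos(φ) = Re(Z)/|Z| = 289/296.6 = 0.9744.
Step 5 — Type: Im(Z) = 66.68 ⇒ lagging (phase φ = 13.0°).

PF = 0.9744 (lagging, φ = 13.0°)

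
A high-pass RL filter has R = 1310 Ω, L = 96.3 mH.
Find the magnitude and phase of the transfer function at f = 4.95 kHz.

Step 1 — Angular frequency: ω = 2π·4950 = 3.11e+04 rad/s.
Step 2 — Transfer function: H(jω) = jωL/(R + jωL).
Step 3 — Numerator jωL = j·2995; denominator R + jωL = 1310 + j2995.
Step 4 — H = 0.8394 + j0.3671.
Step 5 — Magnitude: |H| = 0.9162 (-0.8 dB); phase: φ = 23.6°.

|H| = 0.9162 (-0.8 dB), φ = 23.6°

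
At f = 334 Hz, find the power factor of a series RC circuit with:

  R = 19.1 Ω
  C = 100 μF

Step 1 — Angular frequency: ω = 2π·f = 2π·334 = 2099 rad/s.
Step 2 — Component impedances:
  R: Z = R = 19.1 Ω
  C: Z = 1/(jωC) = -j/(ω·C) = 0 - j4.765 Ω
Step 3 — Series combination: Z_total = R + C = 19.1 - j4.765 Ω = 19.69∠-14.0° Ω.
Step 4 — Power factor: PF = cos(φ) = Re(Z)/|Z| = 19.1/19.685 = 0.9703.
Step 5 — Type: Im(Z) = -4.765 ⇒ leading (phase φ = -14.0°).

PF = 0.9703 (leading, φ = -14.0°)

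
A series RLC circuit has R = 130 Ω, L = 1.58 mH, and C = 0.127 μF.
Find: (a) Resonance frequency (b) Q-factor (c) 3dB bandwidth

Step 1 — Resonance condition Im(Z)=0 gives ω₀ = 1/√(LC).
Step 2 — ω₀ = 1/√(0.00158·1.27e-07) = 7.059e+04 rad/s.
Step 3 — f₀ = ω₀/(2π) = 1.124e+04 Hz.
Step 4 — Series Q: Q = ω₀L/R = 7.059e+04·0.00158/130 = 0.858.
Step 5 — 3dB bandwidth: Δω = ω₀/Q = 8.228e+04 rad/s; BW = Δω/(2π) = 1.31e+04 Hz.

(a) f₀ = 1.124e+04 Hz  (b) Q = 0.858  (c) BW = 1.31e+04 Hz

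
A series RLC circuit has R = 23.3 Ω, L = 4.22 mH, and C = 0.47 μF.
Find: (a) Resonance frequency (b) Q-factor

Step 1 — Resonance condition Im(Z)=0 gives ω₀ = 1/√(LC).
Step 2 — ω₀ = 1/√(0.00422·4.7e-07) = 2.245e+04 rad/s.
Step 3 — f₀ = ω₀/(2π) = 3574 Hz.
Step 4 — Series Q: Q = ω₀L/R = 2.245e+04·0.00422/23.3 = 4.067.

(a) f₀ = 3574 Hz  (b) Q = 4.067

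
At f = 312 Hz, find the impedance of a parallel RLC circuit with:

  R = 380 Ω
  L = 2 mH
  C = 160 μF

Step 1 — Angular frequency: ω = 2π·f = 2π·312 = 1960 rad/s.
Step 2 — Component impedances:
  R: Z = R = 380 Ω
  L: Z = jωL = j·1960·0.002 = 0 + j3.921 Ω
  C: Z = 1/(jωC) = -j/(ω·C) = 0 - j3.188 Ω
Step 3 — Parallel combination: 1/Z_total = 1/R + 1/L + 1/C; Z_total = 0.7648 - j17.03 Ω = 17.05∠-87.4° Ω.

Z = 0.7648 - j17.03 Ω = 17.05∠-87.4° Ω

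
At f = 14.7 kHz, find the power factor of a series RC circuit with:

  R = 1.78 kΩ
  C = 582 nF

Step 1 — Angular frequency: ω = 2π·f = 2π·1.47e+04 = 9.236e+04 rad/s.
Step 2 — Component impedances:
  R: Z = R = 1780 Ω
  C: Z = 1/(jωC) = -j/(ω·C) = 0 - j18.6 Ω
Step 3 — Series combination: Z_total = R + C = 1780 - j18.6 Ω = 1780∠-0.6° Ω.
Step 4 — Power factor: PF = cos(φ) = Re(Z)/|Z| = 1780/1780.1 = 0.9999.
Step 5 — Type: Im(Z) = -18.6 ⇒ leading (phase φ = -0.6°).

PF = 0.9999 (leading, φ = -0.6°)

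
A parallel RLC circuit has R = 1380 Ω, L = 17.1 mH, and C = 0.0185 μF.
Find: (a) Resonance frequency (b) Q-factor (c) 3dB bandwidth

Step 1 — Resonance: ω₀ = 1/√(LC) = 1/√(0.0171·1.85e-08) = 5.622e+04 rad/s.
Step 2 — f₀ = ω₀/(2π) = 8948 Hz.
Step 3 — Parallel Q: Q = R/(ω₀L) = 1380/(5.622e+04·0.0171) = 1.435.
Step 4 — Bandwidth: Δω = ω₀/Q = 3.917e+04 rad/s; BW = Δω/(2π) = 6234 Hz.

(a) f₀ = 8948 Hz  (b) Q = 1.435  (c) BW = 6234 Hz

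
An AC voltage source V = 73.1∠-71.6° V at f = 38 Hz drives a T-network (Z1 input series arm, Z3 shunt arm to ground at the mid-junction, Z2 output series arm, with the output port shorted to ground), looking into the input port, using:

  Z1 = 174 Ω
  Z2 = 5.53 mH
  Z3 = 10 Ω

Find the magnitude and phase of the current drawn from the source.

Step 1 — Angular frequency: ω = 2π·f = 2π·38 = 238.8 rad/s.
Step 2 — Component impedances:
  Z1: Z = R = 174 Ω
  Z2: Z = jωL = j·238.8·0.00553 = 0 + j1.32 Ω
  Z3: Z = R = 10 Ω
Step 3 — With the output port shorted to ground, the output series arm Z2 runs from the junction to ground; the shunt arm Z3 also runs from the junction to ground. They appear in parallel: Z3 || Z2 = 0.1713 + j1.298 Ω.
Step 4 — Series with input arm Z1: Z_in = Z1 + (Z3 || Z2) = 174.2 + j1.298 Ω = 174.2∠0.4° Ω.
Step 5 — Source phasor: V = 73.1∠-71.6° V = 23.07 - j69.36 V.
Step 6 — Ohm's law: I = V / Z_total = (23.07 - j69.36) / (174.2 + j1.298) = 0.1295 - j0.3992 A.
Step 7 — Convert to polar: |I| = 0.4197 A, ∠I = -72.0°.

I = 0.4197∠-72.0° A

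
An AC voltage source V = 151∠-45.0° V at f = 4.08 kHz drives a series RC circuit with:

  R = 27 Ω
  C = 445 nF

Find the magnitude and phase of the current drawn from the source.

Step 1 — Angular frequency: ω = 2π·f = 2π·4080 = 2.564e+04 rad/s.
Step 2 — Component impedances:
  R: Z = R = 27 Ω
  C: Z = 1/(jωC) = -j/(ω·C) = 0 - j87.66 Ω
Step 3 — Series combination: Z_total = R + C = 27 - j87.66 Ω = 91.72∠-72.9° Ω.
Step 4 — Source phasor: V = 151∠-45.0° V = 106.8 - j106.8 V.
Step 5 — Ohm's law: I = V / Z_total = (106.8 - j106.8) / (27 - j87.66) = 1.455 + j0.7698 A.
Step 6 — Convert to polar: |I| = 1.646 A, ∠I = 27.9°.

I = 1.646∠27.9° A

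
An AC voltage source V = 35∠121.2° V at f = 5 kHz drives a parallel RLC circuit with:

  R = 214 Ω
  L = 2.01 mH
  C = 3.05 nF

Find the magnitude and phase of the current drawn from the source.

Step 1 — Angular frequency: ω = 2π·f = 2π·5000 = 3.142e+04 rad/s.
Step 2 — Component impedances:
  R: Z = R = 214 Ω
  L: Z = jωL = j·3.142e+04·0.00201 = 0 + j63.15 Ω
  C: Z = 1/(jωC) = -j/(ω·C) = 0 - j1.044e+04 Ω
Step 3 — Parallel combination: 1/Z_total = 1/R + 1/L + 1/C; Z_total = 17.33 + j58.38 Ω = 60.9∠73.5° Ω.
Step 4 — Source phasor: V = 35∠121.2° V = -18.13 + j29.94 V.
Step 5 — Ohm's law: I = V / Z_total = (-18.13 + j29.94) / (17.33 + j58.38) = 0.3865 + j0.4253 A.
Step 6 — Convert to polar: |I| = 0.5747 A, ∠I = 47.7°.

I = 0.5747∠47.7° A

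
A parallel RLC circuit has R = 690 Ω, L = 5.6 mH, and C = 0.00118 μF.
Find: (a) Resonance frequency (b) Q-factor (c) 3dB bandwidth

Step 1 — Resonance: ω₀ = 1/√(LC) = 1/√(0.0056·1.18e-09) = 3.89e+05 rad/s.
Step 2 — f₀ = ω₀/(2π) = 6.191e+04 Hz.
Step 3 — Parallel Q: Q = R/(ω₀L) = 690/(3.89e+05·0.0056) = 0.3167.
Step 4 — Bandwidth: Δω = ω₀/Q = 1.228e+06 rad/s; BW = Δω/(2π) = 1.955e+05 Hz.

(a) f₀ = 6.191e+04 Hz  (b) Q = 0.3167  (c) BW = 1.955e+05 Hz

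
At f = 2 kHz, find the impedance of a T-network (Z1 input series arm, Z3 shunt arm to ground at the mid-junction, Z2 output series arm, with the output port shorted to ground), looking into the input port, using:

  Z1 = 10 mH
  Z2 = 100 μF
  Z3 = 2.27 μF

Step 1 — Angular frequency: ω = 2π·f = 2π·2000 = 1.257e+04 rad/s.
Step 2 — Component impedances:
  Z1: Z = jωL = j·1.257e+04·0.01 = 0 + j125.7 Ω
  Z2: Z = 1/(jωC) = -j/(ω·C) = 0 - j0.7958 Ω
  Z3: Z = 1/(jωC) = -j/(ω·C) = 0 - j35.06 Ω
Step 3 — With the output port shorted to ground, the output series arm Z2 runs from the junction to ground; the shunt arm Z3 also runs from the junction to ground. They appear in parallel: Z3 || Z2 = 0 - j0.7781 Ω.
Step 4 — Series with input arm Z1: Z_in = Z1 + (Z3 || Z2) = 0 + j124.9 Ω = 124.9∠90.0° Ω.

Z = 0 + j124.9 Ω = 124.9∠90.0° Ω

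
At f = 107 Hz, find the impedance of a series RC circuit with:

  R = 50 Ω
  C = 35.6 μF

Step 1 — Angular frequency: ω = 2π·f = 2π·107 = 672.3 rad/s.
Step 2 — Component impedances:
  R: Z = R = 50 Ω
  C: Z = 1/(jωC) = -j/(ω·C) = 0 - j41.78 Ω
Step 3 — Series combination: Z_total = R + C = 50 - j41.78 Ω = 65.16∠-39.9° Ω.

Z = 50 - j41.78 Ω = 65.16∠-39.9° Ω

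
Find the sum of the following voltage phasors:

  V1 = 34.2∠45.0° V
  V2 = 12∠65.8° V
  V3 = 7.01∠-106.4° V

Step 1 — Convert each phasor to rectangular form:
  V1 = 34.2·(cos(45.0°) + j·sin(45.0°)) = 24.18 + j24.18 V
  V2 = 12·(cos(65.8°) + j·sin(65.8°)) = 4.919 + j10.95 V
  V3 = 7.01·(cos(-106.4°) + j·sin(-106.4°)) = -1.979 - j6.725 V
Step 2 — Sum components: V_total = 27.12 + j28.4 V.
Step 3 — Convert to polar: |V_total| = 39.27 V, ∠V_total = 46.3°.

V_total = 39.27∠46.3° V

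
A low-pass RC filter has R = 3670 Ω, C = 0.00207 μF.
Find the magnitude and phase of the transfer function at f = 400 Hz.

Step 1 — Angular frequency: ω = 2π·400 = 2513 rad/s.
Step 2 — Transfer function: H(jω) = 1/(1 + jωRC).
Step 3 — Denominator: 1 + jωRC = 1 + j·2513·3670·2.07e-09 = 1 + j0.01909.
Step 4 — H = 0.9996 - j0.01909.
Step 5 — Magnitude: |H| = 0.9998 (-0.0 dB); phase: φ = -1.1°.

|H| = 0.9998 (-0.0 dB), φ = -1.1°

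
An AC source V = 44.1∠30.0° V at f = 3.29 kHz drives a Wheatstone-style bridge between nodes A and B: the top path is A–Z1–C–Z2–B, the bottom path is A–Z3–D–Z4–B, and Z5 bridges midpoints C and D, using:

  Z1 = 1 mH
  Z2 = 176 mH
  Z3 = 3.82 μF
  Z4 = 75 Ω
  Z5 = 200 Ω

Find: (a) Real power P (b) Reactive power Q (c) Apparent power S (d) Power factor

Step 1 — Angular frequency: ω = 2π·f = 2π·3290 = 2.067e+04 rad/s.
Step 2 — Component impedances:
  Z1: Z = jωL = j·2.067e+04·0.001 = 0 + j20.67 Ω
  Z2: Z = jωL = j·2.067e+04·0.176 = 0 + j3638 Ω
  Z3: Z = 1/(jωC) = -j/(ω·C) = 0 - j12.66 Ω
  Z4: Z = R = 75 Ω
  Z5: Z = R = 200 Ω
Step 3 — Bridge requires nodal analysis (the Z5 bridge couples midpoints C and D, so the two paths cannot be reduced to a simple series/parallel combination). Setting node B to ground and injecting 1 A at node A, the 3-node admittance system at A, C, D solves to V_A = Z_AB = 76.29 - j11.21 Ω = 77.11∠-8.4° Ω.
Step 4 — Source phasor: V = 44.1∠30.0° V = 38.19 + j22.05 V.
Step 5 — Current: I = V / Z = 0.4485 + j0.3549 A = 0.5719∠38.4° A.
Step 6 — Complex power: S = V·I* = 24.95 - j3.666 VA.
Step 7 — Real power: P = Re(S) = 24.95 W.
Step 8 — Reactive power: Q = Im(S) = -3.666 VAR.
Step 9 — Apparent power: |S| = 25.22 VA.
Step 10 — Power factor: PF = P/|S| = 0.9894 (leading).

(a) P = 24.95 W  (b) Q = -3.666 VAR  (c) S = 25.22 VA  (d) PF = 0.9894 (leading)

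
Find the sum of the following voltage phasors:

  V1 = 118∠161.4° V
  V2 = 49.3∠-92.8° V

Step 1 — Convert each phasor to rectangular form:
  V1 = 118·(cos(161.4°) + j·sin(161.4°)) = -111.8 + j37.64 V
  V2 = 49.3·(cos(-92.8°) + j·sin(-92.8°)) = -2.408 - j49.24 V
Step 2 — Sum components: V_total = -114.2 - j11.6 V.
Step 3 — Convert to polar: |V_total| = 114.8 V, ∠V_total = -174.2°.

V_total = 114.8∠-174.2° V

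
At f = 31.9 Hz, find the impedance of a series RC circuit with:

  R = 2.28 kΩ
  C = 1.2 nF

Step 1 — Angular frequency: ω = 2π·f = 2π·31.9 = 200.4 rad/s.
Step 2 — Component impedances:
  R: Z = R = 2280 Ω
  C: Z = 1/(jωC) = -j/(ω·C) = 0 - j4.158e+06 Ω
Step 3 — Series combination: Z_total = R + C = 2280 - j4.158e+06 Ω = 4.158e+06∠-90.0° Ω.

Z = 2280 - j4.158e+06 Ω = 4.158e+06∠-90.0° Ω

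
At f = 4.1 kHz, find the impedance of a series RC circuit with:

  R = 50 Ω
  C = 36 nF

Step 1 — Angular frequency: ω = 2π·f = 2π·4100 = 2.576e+04 rad/s.
Step 2 — Component impedances:
  R: Z = R = 50 Ω
  C: Z = 1/(jωC) = -j/(ω·C) = 0 - j1078 Ω
Step 3 — Series combination: Z_total = R + C = 50 - j1078 Ω = 1079∠-87.3° Ω.

Z = 50 - j1078 Ω = 1079∠-87.3° Ω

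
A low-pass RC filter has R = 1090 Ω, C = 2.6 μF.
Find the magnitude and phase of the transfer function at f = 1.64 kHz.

Step 1 — Angular frequency: ω = 2π·1640 = 1.03e+04 rad/s.
Step 2 — Transfer function: H(jω) = 1/(1 + jωRC).
Step 3 — Denominator: 1 + jωRC = 1 + j·1.03e+04·1090·2.6e-06 = 1 + j29.2.
Step 4 — H = 0.001171 - j0.0342.
Step 5 — Magnitude: |H| = 0.03422 (-29.3 dB); phase: φ = -88.0°.

|H| = 0.03422 (-29.3 dB), φ = -88.0°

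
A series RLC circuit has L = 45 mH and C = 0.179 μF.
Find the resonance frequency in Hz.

Step 1 — Resonance condition Im(Z)=0 gives ω₀ = 1/√(LC).
Step 2 — ω₀ = 1/√(0.045·1.79e-07) = 1.114e+04 rad/s.
Step 3 — f₀ = ω₀/(2π) = 1773 Hz.

f₀ = 1773 Hz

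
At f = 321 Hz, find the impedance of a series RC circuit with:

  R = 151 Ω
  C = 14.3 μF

Step 1 — Angular frequency: ω = 2π·f = 2π·321 = 2017 rad/s.
Step 2 — Component impedances:
  R: Z = R = 151 Ω
  C: Z = 1/(jωC) = -j/(ω·C) = 0 - j34.67 Ω
Step 3 — Series combination: Z_total = R + C = 151 - j34.67 Ω = 154.9∠-12.9° Ω.

Z = 151 - j34.67 Ω = 154.9∠-12.9° Ω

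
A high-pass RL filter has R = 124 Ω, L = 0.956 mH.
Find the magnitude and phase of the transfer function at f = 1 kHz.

Step 1 — Angular frequency: ω = 2π·1000 = 6283 rad/s.
Step 2 — Transfer function: H(jω) = jωL/(R + jωL).
Step 3 — Numerator jωL = j·6.007; denominator R + jωL = 124 + j6.007.
Step 4 — H = 0.002341 + j0.04833.
Step 5 — Magnitude: |H| = 0.04838 (-26.3 dB); phase: φ = 87.2°.

|H| = 0.04838 (-26.3 dB), φ = 87.2°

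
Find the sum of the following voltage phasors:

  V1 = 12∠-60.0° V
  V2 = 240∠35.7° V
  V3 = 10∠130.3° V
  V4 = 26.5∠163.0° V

Step 1 — Convert each phasor to rectangular form:
  V1 = 12·(cos(-60.0°) + j·sin(-60.0°)) = 6 - j10.39 V
  V2 = 240·(cos(35.7°) + j·sin(35.7°)) = 194.9 + j140 V
  V3 = 10·(cos(130.3°) + j·sin(130.3°)) = -6.468 + j7.627 V
  V4 = 26.5·(cos(163.0°) + j·sin(163.0°)) = -25.34 + j7.748 V
Step 2 — Sum components: V_total = 169.1 + j145 V.
Step 3 — Convert to polar: |V_total| = 222.8 V, ∠V_total = 40.6°.

V_total = 222.8∠40.6° V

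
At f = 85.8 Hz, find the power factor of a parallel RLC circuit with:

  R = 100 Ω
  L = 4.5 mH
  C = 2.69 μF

Step 1 — Angular frequency: ω = 2π·f = 2π·85.8 = 539.1 rad/s.
Step 2 — Component impedances:
  R: Z = R = 100 Ω
  L: Z = jωL = j·539.1·0.0045 = 0 + j2.426 Ω
  C: Z = 1/(jωC) = -j/(ω·C) = 0 - j689.6 Ω
Step 3 — Parallel combination: 1/Z_total = 1/R + 1/L + 1/C; Z_total = 0.05923 + j2.433 Ω = 2.434∠88.6° Ω.
Step 4 — Power factor: PF = cos(φ) = Re(Z)/|Z| = 0.059233/2.4338 = 0.02434.
Step 5 — Type: Im(Z) = 2.433 ⇒ lagging (phase φ = 88.6°).

PF = 0.02434 (lagging, φ = 88.6°)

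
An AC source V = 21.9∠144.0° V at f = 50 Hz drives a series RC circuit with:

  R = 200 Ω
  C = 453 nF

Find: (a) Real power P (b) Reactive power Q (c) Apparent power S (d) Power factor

Step 1 — Angular frequency: ω = 2π·f = 2π·50 = 314.2 rad/s.
Step 2 — Component impedances:
  R: Z = R = 200 Ω
  C: Z = 1/(jωC) = -j/(ω·C) = 0 - j7027 Ω
Step 3 — Series combination: Z_total = R + C = 200 - j7027 Ω = 7030∠-88.4° Ω.
Step 4 — Source phasor: V = 21.9∠144.0° V = -17.72 + j12.87 V.
Step 5 — Current: I = V / Z = -0.001902 - j0.002467 A = 0.003115∠-127.6° A.
Step 6 — Complex power: S = V·I* = 0.001941 - j0.0682 VA.
Step 7 — Real power: P = Re(S) = 0.001941 W.
Step 8 — Reactive power: Q = Im(S) = -0.0682 VAR.
Step 9 — Apparent power: |S| = 0.06823 VA.
Step 10 — Power factor: PF = P/|S| = 0.02845 (leading).

(a) P = 0.001941 W  (b) Q = -0.0682 VAR  (c) S = 0.06823 VA  (d) PF = 0.02845 (leading)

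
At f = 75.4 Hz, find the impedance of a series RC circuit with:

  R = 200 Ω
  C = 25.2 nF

Step 1 — Angular frequency: ω = 2π·f = 2π·75.4 = 473.8 rad/s.
Step 2 — Component impedances:
  R: Z = R = 200 Ω
  C: Z = 1/(jωC) = -j/(ω·C) = 0 - j8.376e+04 Ω
Step 3 — Series combination: Z_total = R + C = 200 - j8.376e+04 Ω = 8.376e+04∠-89.9° Ω.

Z = 200 - j8.376e+04 Ω = 8.376e+04∠-89.9° Ω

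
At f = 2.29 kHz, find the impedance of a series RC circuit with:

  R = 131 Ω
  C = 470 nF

Step 1 — Angular frequency: ω = 2π·f = 2π·2290 = 1.439e+04 rad/s.
Step 2 — Component impedances:
  R: Z = R = 131 Ω
  C: Z = 1/(jωC) = -j/(ω·C) = 0 - j147.9 Ω
Step 3 — Series combination: Z_total = R + C = 131 - j147.9 Ω = 197.6∠-48.5° Ω.

Z = 131 - j147.9 Ω = 197.6∠-48.5° Ω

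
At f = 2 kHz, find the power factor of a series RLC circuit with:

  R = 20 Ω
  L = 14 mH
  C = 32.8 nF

Step 1 — Angular frequency: ω = 2π·f = 2π·2000 = 1.257e+04 rad/s.
Step 2 — Component impedances:
  R: Z = R = 20 Ω
  L: Z = jωL = j·1.257e+04·0.014 = 0 + j175.9 Ω
  C: Z = 1/(jωC) = -j/(ω·C) = 0 - j2426 Ω
Step 3 — Series combination: Z_total = R + L + C = 20 - j2250 Ω = 2250∠-89.5° Ω.
Step 4 — Power factor: PF = cos(φ) = Re(Z)/|Z| = 20/2250.3 = 0.008888.
Step 5 — Type: Im(Z) = -2250 ⇒ leading (phase φ = -89.5°).

PF = 0.008888 (leading, φ = -89.5°)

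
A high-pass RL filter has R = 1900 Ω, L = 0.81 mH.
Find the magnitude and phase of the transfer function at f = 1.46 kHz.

Step 1 — Angular frequency: ω = 2π·1460 = 9173 rad/s.
Step 2 — Transfer function: H(jω) = jωL/(R + jωL).
Step 3 — Numerator jωL = j·7.43; denominator R + jωL = 1900 + j7.43.
Step 4 — H = 1.529e-05 + j0.003911.
Step 5 — Magnitude: |H| = 0.003911 (-48.2 dB); phase: φ = 89.8°.

|H| = 0.003911 (-48.2 dB), φ = 89.8°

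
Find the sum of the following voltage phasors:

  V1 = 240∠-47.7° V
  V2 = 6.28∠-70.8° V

Step 1 — Convert each phasor to rectangular form:
  V1 = 240·(cos(-47.7°) + j·sin(-47.7°)) = 161.5 - j177.5 V
  V2 = 6.28·(cos(-70.8°) + j·sin(-70.8°)) = 2.065 - j5.931 V
Step 2 — Sum components: V_total = 163.6 - j183.4 V.
Step 3 — Convert to polar: |V_total| = 245.8 V, ∠V_total = -48.3°.

V_total = 245.8∠-48.3° V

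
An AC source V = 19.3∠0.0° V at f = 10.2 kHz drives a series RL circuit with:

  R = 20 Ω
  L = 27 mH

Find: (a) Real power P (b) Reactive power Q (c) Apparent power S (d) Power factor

Step 1 — Angular frequency: ω = 2π·f = 2π·1.02e+04 = 6.409e+04 rad/s.
Step 2 — Component impedances:
  R: Z = R = 20 Ω
  L: Z = jωL = j·6.409e+04·0.027 = 0 + j1730 Ω
Step 3 — Series combination: Z_total = R + L = 20 + j1730 Ω = 1731∠89.3° Ω.
Step 4 — Source phasor: V = 19.3∠0.0° V = 19.3 V.
Step 5 — Current: I = V / Z = 0.0001289 - j0.01115 A = 0.01115∠-89.3° A.
Step 6 — Complex power: S = V·I* = 0.002488 + j0.2152 VA.
Step 7 — Real power: P = Re(S) = 0.002488 W.
Step 8 — Reactive power: Q = Im(S) = 0.2152 VAR.
Step 9 — Apparent power: |S| = 0.2152 VA.
Step 10 — Power factor: PF = P/|S| = 0.01156 (lagging).

(a) P = 0.002488 W  (b) Q = 0.2152 VAR  (c) S = 0.2152 VA  (d) PF = 0.01156 (lagging)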